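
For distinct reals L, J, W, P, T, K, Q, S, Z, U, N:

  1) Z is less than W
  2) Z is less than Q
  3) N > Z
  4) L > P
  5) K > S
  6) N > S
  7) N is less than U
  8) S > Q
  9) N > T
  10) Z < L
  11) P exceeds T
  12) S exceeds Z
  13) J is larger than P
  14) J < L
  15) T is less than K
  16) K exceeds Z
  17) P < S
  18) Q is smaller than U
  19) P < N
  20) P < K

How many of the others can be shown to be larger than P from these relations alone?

The elements the relations force above P are S, N, J, U, K, L — no chain reaches any other.
That is 6.

6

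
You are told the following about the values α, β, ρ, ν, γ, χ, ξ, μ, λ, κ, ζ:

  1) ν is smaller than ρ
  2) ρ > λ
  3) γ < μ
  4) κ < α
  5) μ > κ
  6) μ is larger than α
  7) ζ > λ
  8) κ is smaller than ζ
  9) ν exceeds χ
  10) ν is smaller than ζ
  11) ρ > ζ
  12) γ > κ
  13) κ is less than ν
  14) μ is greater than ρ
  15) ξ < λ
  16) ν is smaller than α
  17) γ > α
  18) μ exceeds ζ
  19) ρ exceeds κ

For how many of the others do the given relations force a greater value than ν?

5

The elements the relations force above ν are ζ, ρ, α, γ, μ — no chain reaches any other.
That is 5.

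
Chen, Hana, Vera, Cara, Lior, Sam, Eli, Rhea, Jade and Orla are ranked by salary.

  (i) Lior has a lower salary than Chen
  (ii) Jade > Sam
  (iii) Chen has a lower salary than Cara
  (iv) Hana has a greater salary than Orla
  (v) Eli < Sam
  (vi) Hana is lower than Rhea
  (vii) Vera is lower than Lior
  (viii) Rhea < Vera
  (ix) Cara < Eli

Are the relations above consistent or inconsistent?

Every relation is compatible with Orla < Hana < Rhea < Vera < Lior < Chen < Cara < Eli < Sam < Jade; the set is consistent.

consistent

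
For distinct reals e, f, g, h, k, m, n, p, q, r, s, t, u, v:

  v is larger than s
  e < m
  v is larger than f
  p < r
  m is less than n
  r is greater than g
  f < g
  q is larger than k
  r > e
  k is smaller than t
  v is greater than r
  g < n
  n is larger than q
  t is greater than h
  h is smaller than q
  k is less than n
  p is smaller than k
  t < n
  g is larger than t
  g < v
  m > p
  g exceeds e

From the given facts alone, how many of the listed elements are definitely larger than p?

8

From p the given relations immediately reach k, m, r.
From those, q, t, v, n — 7 in total.
From those, g — 8 in total.
No other element is forced above p by the given relations, so the count is 8.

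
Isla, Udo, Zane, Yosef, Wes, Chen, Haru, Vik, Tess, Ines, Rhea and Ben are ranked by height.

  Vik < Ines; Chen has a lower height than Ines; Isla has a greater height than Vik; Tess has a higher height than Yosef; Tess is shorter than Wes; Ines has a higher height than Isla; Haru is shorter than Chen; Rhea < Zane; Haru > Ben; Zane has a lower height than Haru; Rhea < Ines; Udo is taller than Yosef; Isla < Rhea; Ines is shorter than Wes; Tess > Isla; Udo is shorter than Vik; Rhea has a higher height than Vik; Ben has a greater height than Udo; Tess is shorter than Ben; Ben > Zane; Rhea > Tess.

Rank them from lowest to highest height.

Each adjacent pair is fixed by a given relation: Yosef < Udo; Udo < Vik; Vik < Isla; Isla < Tess; Tess < Rhea; Rhea < Zane; Zane < Ben; Ben < Haru; Haru < Chen; Chen < Ines; Ines < Wes. Chaining them end to end gives the full order.

Yosef < Udo < Vik < Isla < Tess < Rhea < Zane < Ben < Haru < Chen < Ines < Wes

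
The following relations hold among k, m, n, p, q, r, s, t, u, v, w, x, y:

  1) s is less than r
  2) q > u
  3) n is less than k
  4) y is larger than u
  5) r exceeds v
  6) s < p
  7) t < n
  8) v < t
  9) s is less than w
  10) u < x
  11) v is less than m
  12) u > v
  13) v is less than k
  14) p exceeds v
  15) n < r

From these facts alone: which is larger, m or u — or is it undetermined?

Following every chain through u: above u we get y, x, q; below u we get v.
m is not reached, and no chain runs the other way from m to u.
So the given relations leave the order of u and m undetermined.

undetermined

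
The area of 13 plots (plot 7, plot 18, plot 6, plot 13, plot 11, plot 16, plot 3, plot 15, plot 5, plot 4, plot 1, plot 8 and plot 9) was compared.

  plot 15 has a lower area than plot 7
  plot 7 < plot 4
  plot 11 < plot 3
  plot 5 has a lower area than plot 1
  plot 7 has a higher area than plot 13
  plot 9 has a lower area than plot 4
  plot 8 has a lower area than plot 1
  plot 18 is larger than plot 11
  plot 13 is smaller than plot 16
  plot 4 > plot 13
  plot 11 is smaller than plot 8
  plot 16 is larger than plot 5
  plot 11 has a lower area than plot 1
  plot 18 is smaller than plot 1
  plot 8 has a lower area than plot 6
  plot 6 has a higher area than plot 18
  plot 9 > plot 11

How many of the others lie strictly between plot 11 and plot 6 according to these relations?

Chaining upward from plot 11 reaches: plot 9, plot 18, plot 8, plot 3, plot 1, plot 4.
Chaining downward from plot 6 reaches: plot 18, plot 8.
Strictly between plot 11 and plot 6 are those in both lists: plot 18, plot 8 — 2 elements.

2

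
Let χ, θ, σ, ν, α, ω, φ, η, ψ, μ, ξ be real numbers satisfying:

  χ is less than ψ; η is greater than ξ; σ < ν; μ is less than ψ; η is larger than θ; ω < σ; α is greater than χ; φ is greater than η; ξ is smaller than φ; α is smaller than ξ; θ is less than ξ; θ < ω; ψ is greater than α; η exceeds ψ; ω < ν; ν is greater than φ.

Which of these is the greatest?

θ is not greatest since θ < ω; ω is not greatest since ω < σ; χ is not greatest since χ < α; α is not greatest since α < ψ; μ is not greatest since μ < ψ; ξ is not greatest since ξ < η; ψ is not greatest since ψ < η; σ is not greatest since σ < ν; η is not greatest since η < φ; φ is not greatest since φ < ν.
Only ν has nothing above it, so ν is the greatest.

ν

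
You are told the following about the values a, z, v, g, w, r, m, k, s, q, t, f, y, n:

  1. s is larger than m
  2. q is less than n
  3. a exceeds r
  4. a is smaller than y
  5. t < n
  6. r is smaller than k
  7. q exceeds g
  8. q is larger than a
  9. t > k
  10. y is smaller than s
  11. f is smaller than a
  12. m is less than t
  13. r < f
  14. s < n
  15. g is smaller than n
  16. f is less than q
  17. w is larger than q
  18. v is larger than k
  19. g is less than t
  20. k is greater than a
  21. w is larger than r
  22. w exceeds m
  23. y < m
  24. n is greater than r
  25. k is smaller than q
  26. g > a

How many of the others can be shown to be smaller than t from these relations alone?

7

The elements the relations force below t are r, f, a, k, g, y, m — no chain reaches any other.
That is 7.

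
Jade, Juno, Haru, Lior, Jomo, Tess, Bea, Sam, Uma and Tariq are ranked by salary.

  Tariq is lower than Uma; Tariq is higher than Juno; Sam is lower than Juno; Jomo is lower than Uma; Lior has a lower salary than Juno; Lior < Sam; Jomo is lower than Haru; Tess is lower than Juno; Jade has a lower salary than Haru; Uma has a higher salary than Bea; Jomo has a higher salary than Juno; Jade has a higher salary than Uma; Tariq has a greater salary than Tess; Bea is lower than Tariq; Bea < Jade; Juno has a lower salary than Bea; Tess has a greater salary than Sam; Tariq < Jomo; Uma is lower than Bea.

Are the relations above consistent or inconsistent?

We have Uma < Bea stated directly, yet also Bea < Tariq < Jomo < Uma by chaining the others — so Bea < Uma. Contradiction.

inconsistent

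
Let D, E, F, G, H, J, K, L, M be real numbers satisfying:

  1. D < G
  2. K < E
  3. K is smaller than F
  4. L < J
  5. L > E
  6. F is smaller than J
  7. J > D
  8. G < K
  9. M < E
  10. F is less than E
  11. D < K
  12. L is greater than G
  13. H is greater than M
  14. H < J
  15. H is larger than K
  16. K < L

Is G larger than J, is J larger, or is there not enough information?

Following the relations from G: G < K < F < E < L < J.
So J is larger.

J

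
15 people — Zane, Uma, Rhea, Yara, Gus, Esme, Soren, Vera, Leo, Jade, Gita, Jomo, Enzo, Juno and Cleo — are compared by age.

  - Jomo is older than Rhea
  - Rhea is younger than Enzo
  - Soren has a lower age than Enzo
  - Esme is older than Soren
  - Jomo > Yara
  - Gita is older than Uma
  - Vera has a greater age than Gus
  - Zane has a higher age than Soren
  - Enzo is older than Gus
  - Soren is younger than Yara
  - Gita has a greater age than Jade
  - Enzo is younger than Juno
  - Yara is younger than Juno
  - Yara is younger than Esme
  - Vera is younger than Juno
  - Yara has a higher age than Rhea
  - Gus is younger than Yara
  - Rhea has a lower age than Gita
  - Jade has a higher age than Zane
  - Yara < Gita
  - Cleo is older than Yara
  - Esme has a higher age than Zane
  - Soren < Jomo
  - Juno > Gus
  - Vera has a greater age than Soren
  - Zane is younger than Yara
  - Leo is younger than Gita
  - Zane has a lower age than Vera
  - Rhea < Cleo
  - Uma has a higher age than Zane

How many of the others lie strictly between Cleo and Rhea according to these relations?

Chaining upward from Rhea reaches: Yara, Esme, Enzo, Juno, Jomo, Gita.
Chaining downward from Cleo reaches: Gus, Soren, Zane, Yara.
Strictly between Rhea and Cleo are those in both lists: Yara — 1 element.

1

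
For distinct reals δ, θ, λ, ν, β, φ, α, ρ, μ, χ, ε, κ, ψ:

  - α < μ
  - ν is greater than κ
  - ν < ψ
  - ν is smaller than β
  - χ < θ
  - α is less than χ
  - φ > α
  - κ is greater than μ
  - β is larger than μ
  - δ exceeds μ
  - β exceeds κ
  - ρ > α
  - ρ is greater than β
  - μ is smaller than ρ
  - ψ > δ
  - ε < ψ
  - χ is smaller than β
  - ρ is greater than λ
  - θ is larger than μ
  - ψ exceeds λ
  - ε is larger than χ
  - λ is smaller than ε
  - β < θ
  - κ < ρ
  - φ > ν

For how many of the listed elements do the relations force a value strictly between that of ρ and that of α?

Chaining upward from α reaches: χ, μ, δ, κ, ν, β, ε, φ, ψ, θ.
Chaining downward from ρ reaches: χ, μ, κ, ν, λ, β.
Strictly between α and ρ are those in both lists: χ, μ, κ, ν, β — 5 elements.

5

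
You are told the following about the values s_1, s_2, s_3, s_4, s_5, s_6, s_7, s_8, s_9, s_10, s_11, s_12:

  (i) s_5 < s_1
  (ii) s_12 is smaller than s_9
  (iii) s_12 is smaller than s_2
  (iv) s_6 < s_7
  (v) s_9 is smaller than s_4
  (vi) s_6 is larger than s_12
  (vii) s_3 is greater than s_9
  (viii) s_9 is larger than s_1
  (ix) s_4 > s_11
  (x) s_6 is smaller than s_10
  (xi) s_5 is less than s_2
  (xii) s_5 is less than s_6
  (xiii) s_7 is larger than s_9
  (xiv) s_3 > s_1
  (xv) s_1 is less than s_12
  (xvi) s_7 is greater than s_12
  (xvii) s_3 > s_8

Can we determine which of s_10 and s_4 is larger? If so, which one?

undetermined

Following every chain through s_4: below s_4 we get s_5, s_11, s_1, s_12, s_9.
s_10 is not reached, and no chain runs the other way from s_10 to s_4.
So the given relations leave the order of s_4 and s_10 undetermined.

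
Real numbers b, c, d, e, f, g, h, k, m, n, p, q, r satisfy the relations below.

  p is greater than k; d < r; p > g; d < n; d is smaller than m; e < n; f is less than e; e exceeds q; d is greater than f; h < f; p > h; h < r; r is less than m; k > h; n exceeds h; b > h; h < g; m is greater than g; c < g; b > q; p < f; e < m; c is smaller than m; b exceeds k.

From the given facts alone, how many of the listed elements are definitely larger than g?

7

The elements the relations force above g are p, f, d, e, r, n, m — no chain reaches any other.
That is 7.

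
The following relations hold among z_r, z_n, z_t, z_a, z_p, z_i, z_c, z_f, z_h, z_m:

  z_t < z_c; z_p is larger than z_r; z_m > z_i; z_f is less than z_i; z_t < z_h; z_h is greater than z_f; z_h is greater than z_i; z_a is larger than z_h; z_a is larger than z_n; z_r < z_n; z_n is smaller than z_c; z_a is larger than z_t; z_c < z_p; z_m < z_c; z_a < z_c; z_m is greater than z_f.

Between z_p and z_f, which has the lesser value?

z_f

z_f < z_i and z_i < z_h give z_f < z_h.
With z_h < z_a: z_f < z_i < z_h < z_a.
Then z_a < z_c extends the chain to z_c.
With z_c < z_p: z_f < z_i < z_h < z_a < z_c < z_p.
So z_f < z_p; z_f is the smaller of the two.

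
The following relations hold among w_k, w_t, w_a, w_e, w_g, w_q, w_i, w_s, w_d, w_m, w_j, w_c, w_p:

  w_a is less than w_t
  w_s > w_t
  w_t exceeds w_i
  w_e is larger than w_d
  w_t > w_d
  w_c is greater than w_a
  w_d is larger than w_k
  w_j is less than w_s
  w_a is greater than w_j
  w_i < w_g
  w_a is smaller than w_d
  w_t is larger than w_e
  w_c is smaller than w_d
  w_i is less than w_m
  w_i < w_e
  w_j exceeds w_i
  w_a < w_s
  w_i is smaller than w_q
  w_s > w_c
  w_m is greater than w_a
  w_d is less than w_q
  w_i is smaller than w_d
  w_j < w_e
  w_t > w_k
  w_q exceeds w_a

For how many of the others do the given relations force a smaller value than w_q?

6

The elements the relations force below w_q are w_i, w_k, w_j, w_a, w_c, w_d — no chain reaches any other.
That is 6.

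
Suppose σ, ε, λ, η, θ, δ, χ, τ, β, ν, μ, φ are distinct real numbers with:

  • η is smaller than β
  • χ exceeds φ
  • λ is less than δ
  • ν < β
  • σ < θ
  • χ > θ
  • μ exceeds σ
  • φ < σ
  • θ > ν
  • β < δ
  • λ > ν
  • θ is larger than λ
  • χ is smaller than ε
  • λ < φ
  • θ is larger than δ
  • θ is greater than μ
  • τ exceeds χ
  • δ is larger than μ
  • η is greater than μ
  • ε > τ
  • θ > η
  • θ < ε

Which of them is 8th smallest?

The consecutive relations fix a unique order: ν < λ < φ < σ < μ < η < β < δ < θ < χ < τ < ε.
Counting 8 from the smallest end gives δ.

δ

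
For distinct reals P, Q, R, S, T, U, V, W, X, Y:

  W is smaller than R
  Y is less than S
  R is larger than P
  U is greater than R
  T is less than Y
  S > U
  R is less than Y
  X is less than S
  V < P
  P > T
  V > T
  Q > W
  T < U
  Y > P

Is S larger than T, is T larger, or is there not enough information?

S

T < P and P < R give T < R.
With R < Y: T < P < R < Y.
Then Y < S extends the chain to S.
So S is larger.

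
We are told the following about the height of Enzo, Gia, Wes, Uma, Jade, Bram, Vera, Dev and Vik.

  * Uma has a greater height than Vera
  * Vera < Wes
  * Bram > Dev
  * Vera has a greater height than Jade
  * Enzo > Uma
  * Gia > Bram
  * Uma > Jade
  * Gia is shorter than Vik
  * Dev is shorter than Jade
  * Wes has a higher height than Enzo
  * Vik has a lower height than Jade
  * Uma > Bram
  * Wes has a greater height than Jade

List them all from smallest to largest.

Nothing is placed below Dev, so it is least; from there Dev < Bram; Bram < Gia; Gia < Vik; Vik < Jade; Jade < Vera; Vera < Uma; Uma < Enzo; Enzo < Wes, each given directly.

Dev < Bram < Gia < Vik < Jade < Vera < Uma < Enzo < Wes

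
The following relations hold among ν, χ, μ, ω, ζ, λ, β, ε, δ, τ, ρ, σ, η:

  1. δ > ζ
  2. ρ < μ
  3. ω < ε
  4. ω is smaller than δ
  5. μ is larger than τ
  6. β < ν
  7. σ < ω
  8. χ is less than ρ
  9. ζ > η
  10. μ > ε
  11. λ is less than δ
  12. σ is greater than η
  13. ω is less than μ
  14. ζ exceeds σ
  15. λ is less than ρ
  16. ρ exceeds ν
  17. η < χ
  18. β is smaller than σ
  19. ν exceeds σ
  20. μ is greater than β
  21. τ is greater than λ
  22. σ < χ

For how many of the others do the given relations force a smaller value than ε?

Directly below ε: ω.
One step further: σ (2 so far).
One step further: η, β (4 so far).
No other element is forced below ε by the given relations, so the count is 4.

4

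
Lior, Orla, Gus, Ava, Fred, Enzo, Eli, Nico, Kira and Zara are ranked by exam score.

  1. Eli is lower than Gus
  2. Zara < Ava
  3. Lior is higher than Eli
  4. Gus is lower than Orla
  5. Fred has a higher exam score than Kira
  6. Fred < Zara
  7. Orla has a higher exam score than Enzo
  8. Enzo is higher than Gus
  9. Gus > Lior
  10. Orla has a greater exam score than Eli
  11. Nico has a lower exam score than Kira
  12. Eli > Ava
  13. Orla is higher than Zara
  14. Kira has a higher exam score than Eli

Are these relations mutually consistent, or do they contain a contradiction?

We have Eli < Kira stated directly, yet also Kira < Fred < Zara < Ava < Eli by chaining the others — so Kira < Eli. Contradiction.

inconsistent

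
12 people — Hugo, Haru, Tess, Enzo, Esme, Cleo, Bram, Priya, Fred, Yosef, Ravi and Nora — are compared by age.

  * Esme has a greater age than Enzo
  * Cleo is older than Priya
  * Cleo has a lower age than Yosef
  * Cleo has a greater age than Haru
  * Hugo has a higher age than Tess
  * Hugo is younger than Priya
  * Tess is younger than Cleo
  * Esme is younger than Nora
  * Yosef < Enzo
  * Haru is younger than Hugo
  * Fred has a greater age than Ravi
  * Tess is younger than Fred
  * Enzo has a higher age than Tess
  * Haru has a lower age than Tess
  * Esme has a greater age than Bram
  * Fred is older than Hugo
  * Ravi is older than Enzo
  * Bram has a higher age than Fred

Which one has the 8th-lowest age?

Piecing the relations together gives one ordering: Haru < Tess < Hugo < Priya < Cleo < Yosef < Enzo < Ravi < Fred < Bram < Esme < Nora.
Counting 8 from the smallest end gives Ravi.

Ravi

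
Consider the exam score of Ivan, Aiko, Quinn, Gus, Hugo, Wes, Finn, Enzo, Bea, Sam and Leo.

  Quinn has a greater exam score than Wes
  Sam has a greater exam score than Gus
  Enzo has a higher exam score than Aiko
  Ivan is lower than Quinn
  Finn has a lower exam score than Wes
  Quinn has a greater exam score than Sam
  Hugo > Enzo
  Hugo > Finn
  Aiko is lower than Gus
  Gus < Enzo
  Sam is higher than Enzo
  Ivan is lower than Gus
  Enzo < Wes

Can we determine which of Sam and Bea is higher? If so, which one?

Following every chain through Bea: nothing is chained to Bea.
Sam is not reached, and no chain runs the other way from Sam to Bea.
So the given relations leave the order of Bea and Sam undetermined.

undetermined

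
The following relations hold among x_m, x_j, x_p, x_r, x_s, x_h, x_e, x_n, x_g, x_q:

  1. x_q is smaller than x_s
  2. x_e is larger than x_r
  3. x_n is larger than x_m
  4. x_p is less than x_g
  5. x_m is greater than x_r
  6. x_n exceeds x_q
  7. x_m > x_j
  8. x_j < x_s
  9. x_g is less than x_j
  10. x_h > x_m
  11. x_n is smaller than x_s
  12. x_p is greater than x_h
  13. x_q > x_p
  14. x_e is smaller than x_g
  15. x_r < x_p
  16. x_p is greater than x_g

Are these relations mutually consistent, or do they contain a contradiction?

Chaining the given relations yields x_g < x_j < x_m < x_h < x_p, so x_g < x_p. But one relation states x_p < x_g. These cannot both hold.

inconsistent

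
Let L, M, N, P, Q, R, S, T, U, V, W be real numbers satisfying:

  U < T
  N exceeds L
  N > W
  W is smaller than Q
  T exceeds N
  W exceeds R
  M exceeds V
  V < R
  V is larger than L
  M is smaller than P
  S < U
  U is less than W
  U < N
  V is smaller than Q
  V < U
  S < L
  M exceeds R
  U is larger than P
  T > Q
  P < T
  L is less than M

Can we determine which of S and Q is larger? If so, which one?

Q

The relevant relations are S < L; L < V; V < R; R < M; M < P; P < U; U < W; W < Q.
Together: S < L < V < R < M < P < U < W < Q.
So Q is larger.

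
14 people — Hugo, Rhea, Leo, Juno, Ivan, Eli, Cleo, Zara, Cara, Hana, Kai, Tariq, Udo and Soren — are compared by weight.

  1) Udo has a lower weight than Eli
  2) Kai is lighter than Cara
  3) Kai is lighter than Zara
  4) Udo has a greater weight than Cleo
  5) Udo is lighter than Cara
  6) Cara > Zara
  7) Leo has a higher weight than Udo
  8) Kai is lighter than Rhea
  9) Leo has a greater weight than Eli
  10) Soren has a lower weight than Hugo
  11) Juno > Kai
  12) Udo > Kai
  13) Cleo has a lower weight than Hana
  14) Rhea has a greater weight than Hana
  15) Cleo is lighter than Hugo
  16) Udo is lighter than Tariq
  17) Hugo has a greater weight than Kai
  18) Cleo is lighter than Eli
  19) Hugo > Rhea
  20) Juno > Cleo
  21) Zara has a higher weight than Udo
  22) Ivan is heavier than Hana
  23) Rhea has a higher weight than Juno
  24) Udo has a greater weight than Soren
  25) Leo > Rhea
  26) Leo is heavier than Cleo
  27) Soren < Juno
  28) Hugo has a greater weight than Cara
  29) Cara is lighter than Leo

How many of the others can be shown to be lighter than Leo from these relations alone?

10

The elements the relations force below Leo are Cleo, Kai, Soren, Juno, Hana, Udo, Zara, Cara, Eli, Rhea — no chain reaches any other.
That is 10.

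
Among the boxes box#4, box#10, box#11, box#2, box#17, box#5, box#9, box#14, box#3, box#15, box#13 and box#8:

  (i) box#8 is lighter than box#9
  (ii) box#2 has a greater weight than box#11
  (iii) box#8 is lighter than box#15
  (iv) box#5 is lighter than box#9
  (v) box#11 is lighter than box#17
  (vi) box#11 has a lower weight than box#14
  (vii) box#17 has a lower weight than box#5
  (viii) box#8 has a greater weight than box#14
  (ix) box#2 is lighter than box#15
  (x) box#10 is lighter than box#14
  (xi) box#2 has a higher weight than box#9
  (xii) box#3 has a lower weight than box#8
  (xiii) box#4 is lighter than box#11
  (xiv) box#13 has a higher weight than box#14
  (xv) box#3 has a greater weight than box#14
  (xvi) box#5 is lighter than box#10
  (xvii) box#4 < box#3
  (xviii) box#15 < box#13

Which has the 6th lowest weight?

The consecutive relations fix a unique order: box#4 < box#11 < box#17 < box#5 < box#10 < box#14 < box#3 < box#8 < box#9 < box#2 < box#15 < box#13.
The 6th smallest is box#14.

box#14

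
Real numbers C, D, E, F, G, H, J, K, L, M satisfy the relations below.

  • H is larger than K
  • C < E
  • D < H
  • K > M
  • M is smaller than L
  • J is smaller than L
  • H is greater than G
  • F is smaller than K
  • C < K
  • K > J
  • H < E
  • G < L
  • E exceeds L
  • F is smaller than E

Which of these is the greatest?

D is not greatest since D < H; J is not greatest since J < L; F is not greatest since F < E; G is not greatest since G < L; C is not greatest since C < E; M is not greatest since M < L; K is not greatest since K < H; H is not greatest since H < E; L is not greatest since L < E.
Only E has nothing above it, so E is the greatest.

E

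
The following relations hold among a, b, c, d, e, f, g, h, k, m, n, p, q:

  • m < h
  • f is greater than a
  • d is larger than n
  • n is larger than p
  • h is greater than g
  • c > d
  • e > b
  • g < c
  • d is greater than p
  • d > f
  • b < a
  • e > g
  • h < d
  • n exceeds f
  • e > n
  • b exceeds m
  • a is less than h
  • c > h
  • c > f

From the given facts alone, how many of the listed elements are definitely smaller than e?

7

From e the given relations immediately reach g, b, n.
From those, m, p, f — 6 in total.
From those, a — 7 in total.
No other element is forced below e by the given relations, so the count is 7.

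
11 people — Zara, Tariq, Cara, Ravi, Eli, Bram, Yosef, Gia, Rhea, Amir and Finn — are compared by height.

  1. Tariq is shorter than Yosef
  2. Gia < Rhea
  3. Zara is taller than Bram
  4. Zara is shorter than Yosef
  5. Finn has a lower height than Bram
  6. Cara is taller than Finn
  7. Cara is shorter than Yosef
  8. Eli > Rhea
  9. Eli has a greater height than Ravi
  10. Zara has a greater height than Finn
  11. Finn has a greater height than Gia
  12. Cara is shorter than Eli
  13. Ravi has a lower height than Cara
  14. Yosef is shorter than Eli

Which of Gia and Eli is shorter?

Following the relations from Gia: Gia < Finn < Bram < Zara < Yosef < Eli.
So Gia < Eli; Gia is the shorter of the two.

Gia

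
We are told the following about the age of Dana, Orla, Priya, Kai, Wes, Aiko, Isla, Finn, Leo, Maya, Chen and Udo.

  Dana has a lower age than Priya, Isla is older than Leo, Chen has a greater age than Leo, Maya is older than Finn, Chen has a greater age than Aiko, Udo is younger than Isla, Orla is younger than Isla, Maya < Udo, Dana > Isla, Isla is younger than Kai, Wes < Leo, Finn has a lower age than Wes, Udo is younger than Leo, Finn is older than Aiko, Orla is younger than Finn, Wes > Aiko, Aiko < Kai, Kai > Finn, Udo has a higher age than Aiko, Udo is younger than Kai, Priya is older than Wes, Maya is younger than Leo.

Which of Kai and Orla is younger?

Link the given pairs in sequence: Orla < Finn; Finn < Maya; Maya < Udo; Udo < Leo; Leo < Isla; Isla < Kai.
Together: Orla < Finn < Maya < Udo < Leo < Isla < Kai.
So Orla < Kai; Orla is the younger of the two.

Orla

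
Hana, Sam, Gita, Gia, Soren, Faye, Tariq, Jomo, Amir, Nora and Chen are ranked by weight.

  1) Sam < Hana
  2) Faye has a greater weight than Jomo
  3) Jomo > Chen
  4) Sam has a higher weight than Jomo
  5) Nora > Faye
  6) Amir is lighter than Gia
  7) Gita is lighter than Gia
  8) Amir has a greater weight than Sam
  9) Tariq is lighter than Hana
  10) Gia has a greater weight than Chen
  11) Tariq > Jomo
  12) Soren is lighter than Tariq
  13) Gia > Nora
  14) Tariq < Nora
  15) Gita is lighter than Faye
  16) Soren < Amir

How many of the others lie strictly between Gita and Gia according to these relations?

2

The relations place Gita below Gia. An element lies strictly between them when it is forced above Gita and also forced below Gia.
Above Gita: {Faye, Nora}. Below Gia: {Chen, Soren, Jomo, Faye, Sam, Tariq, Nora, Amir}.
Intersection: {Faye, Nora} — 2.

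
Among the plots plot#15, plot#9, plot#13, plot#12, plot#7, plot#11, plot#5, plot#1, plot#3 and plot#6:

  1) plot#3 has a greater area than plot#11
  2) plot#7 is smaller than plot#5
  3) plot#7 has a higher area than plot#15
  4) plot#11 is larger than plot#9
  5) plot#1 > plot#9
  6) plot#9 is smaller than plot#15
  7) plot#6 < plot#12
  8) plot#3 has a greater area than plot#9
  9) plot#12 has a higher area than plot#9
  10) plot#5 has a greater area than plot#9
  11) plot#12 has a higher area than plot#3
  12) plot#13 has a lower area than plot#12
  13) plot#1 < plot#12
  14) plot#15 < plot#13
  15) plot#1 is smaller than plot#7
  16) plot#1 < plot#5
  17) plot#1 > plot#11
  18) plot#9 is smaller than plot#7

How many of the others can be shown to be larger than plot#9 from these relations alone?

From plot#9 the given relations immediately reach plot#11, plot#15, plot#1, plot#7, plot#5, plot#3, plot#12.
From those, plot#13 — 8 in total.
Nothing else is reachable above plot#9; 8 in all.

8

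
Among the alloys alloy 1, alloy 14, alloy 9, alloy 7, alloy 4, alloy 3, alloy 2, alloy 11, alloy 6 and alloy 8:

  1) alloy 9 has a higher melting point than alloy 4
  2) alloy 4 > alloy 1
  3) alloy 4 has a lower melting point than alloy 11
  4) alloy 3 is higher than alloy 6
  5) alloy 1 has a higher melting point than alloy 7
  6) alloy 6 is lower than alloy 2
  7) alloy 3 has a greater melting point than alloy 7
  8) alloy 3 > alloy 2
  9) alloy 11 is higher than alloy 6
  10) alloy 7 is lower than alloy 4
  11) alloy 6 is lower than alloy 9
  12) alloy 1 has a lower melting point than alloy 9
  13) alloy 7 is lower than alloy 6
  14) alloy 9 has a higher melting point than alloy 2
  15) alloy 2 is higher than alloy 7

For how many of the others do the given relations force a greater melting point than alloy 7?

Directly above alloy 7: alloy 6, alloy 2, alloy 1, alloy 3, alloy 4.
One step further: alloy 9, alloy 11 (7 so far).
No other element is forced above alloy 7 by the given relations, so the count is 7.

7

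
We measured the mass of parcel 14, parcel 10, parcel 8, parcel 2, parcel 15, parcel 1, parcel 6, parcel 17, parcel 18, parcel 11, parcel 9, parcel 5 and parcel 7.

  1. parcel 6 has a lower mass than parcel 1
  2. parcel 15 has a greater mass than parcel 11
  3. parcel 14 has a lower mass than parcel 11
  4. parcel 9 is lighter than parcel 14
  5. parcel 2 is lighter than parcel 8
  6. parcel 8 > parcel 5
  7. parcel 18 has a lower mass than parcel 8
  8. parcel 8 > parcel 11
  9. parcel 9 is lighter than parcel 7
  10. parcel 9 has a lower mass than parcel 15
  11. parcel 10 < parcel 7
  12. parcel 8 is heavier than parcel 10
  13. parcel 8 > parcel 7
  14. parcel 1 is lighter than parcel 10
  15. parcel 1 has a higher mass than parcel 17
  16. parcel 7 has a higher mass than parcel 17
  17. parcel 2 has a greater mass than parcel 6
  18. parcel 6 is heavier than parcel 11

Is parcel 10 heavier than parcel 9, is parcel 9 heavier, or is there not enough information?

parcel 10

parcel 9 < parcel 14 < parcel 11 < parcel 6 < parcel 1 < parcel 10, by transitivity through parcel 14, parcel 11, parcel 6, parcel 1.
So parcel 10 is heavier.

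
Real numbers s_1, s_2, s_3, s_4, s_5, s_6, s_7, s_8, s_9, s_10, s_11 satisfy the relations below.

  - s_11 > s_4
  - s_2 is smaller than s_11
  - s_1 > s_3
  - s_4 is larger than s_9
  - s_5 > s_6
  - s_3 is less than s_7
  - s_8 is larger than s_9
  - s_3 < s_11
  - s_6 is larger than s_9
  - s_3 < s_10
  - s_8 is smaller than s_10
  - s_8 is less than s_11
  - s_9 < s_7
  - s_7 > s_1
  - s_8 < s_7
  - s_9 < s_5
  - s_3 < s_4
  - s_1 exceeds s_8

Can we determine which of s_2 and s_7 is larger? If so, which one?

Following every chain through s_2: above s_2 we get s_11.
s_7 is not reached, and no chain runs the other way from s_7 to s_2.
So the given relations leave the order of s_2 and s_7 undetermined.

undetermined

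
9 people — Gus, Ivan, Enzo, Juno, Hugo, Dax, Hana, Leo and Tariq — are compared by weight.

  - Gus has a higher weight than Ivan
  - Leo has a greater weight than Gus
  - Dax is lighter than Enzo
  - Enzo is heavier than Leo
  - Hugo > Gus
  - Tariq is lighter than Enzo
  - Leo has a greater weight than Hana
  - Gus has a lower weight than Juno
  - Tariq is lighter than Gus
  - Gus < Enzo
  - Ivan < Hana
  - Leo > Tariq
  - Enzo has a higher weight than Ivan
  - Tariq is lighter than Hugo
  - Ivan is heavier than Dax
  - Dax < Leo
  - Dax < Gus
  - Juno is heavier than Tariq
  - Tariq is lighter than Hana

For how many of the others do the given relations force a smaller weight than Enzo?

From Enzo the given relations immediately reach Tariq, Dax, Ivan, Gus, Leo.
From those, Hana — 6 in total.
Nothing else is reachable below Enzo; 6 in all.

6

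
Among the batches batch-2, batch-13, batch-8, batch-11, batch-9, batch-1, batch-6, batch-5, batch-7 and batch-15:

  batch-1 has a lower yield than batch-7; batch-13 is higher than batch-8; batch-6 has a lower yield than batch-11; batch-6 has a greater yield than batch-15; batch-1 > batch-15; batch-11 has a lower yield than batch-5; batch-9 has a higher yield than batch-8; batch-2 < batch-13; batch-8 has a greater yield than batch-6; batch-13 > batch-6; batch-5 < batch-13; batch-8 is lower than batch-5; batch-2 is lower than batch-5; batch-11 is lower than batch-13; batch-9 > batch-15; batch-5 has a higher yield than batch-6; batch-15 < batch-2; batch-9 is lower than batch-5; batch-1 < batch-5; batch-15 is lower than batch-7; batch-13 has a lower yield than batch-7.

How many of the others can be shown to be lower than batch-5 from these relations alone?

7

The elements the relations force below batch-5 are batch-15, batch-6, batch-1, batch-2, batch-8, batch-11, batch-9 — no chain reaches any other.
That is 7.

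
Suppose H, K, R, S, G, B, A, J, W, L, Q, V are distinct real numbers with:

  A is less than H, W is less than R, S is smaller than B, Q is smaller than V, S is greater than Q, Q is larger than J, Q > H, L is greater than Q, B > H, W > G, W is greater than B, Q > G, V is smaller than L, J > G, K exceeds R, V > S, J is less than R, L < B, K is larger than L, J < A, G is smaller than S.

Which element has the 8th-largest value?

The consecutive relations fix a unique order: G < J < A < H < Q < S < V < L < B < W < R < K.
Counting 8 from the largest end gives Q.

Q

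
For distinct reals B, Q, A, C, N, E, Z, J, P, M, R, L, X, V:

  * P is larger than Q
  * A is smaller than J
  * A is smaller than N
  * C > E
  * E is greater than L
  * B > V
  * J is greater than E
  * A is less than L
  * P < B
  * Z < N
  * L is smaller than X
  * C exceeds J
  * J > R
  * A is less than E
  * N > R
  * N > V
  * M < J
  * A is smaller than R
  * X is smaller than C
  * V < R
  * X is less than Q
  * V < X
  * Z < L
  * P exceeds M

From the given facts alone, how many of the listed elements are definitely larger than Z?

Directly above Z: L, N.
One step further: X, E (4 so far).
One step further: Q, J, C (7 so far).
One step further: P (8 so far).
One step further: B (9 so far).
Nothing else is reachable above Z; 9 in all.

9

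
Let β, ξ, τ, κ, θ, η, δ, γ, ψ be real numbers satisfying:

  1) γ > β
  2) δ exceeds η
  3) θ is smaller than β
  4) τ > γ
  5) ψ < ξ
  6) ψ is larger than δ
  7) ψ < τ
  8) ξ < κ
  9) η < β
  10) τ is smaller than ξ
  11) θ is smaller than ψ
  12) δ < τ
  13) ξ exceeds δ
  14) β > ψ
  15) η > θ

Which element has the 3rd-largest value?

The consecutive relations fix a unique order: θ < η < δ < ψ < β < γ < τ < ξ < κ.
Counting 3 from the largest end gives τ.

τ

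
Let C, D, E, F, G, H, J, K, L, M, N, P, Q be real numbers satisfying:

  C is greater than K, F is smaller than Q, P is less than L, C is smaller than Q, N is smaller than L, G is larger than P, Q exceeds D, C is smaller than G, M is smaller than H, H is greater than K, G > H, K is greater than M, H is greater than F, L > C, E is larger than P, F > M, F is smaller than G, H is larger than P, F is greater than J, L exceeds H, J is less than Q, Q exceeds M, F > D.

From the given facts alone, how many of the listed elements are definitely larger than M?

From M the given relations immediately reach K, F, Q, H.
From those, C, G, L — 7 in total.
Nothing else is reachable above M; 7 in all.

7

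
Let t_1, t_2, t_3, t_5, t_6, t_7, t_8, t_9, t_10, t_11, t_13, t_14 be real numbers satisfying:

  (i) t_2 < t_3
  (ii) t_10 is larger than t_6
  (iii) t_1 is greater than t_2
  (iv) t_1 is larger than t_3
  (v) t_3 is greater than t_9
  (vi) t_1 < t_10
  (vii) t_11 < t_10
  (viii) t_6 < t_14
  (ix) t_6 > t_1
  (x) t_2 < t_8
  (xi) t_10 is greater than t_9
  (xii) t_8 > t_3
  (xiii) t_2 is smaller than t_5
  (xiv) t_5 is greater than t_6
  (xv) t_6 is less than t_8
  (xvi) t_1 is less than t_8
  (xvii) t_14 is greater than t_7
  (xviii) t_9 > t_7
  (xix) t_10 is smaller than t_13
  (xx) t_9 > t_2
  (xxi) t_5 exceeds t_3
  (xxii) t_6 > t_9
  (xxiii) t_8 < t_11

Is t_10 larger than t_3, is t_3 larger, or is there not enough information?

t_10

The relevant relations are t_3 < t_1; t_1 < t_6; t_6 < t_8; t_8 < t_11; t_11 < t_10.
Together: t_3 < t_1 < t_6 < t_8 < t_11 < t_10.
So t_10 is larger.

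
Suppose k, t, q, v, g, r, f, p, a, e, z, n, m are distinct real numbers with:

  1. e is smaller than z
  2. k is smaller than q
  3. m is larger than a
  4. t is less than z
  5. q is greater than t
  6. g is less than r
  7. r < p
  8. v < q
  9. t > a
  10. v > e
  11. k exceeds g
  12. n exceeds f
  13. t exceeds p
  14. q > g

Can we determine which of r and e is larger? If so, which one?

Following every chain through e: above e we get v, z, q.
r is not reached, and no chain runs the other way from r to e.
So the given relations leave the order of e and r undetermined.

undetermined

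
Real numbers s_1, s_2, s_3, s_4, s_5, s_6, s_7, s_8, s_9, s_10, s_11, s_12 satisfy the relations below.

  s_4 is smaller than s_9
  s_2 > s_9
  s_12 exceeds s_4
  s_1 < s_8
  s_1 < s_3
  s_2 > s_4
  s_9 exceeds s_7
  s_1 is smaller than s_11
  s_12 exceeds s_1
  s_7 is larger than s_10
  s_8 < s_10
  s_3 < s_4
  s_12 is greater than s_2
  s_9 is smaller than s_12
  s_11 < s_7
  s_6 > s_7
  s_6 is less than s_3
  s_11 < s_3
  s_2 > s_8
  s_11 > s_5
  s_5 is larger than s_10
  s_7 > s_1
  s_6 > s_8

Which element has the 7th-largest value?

The consecutive relations fix a unique order: s_1 < s_8 < s_10 < s_5 < s_11 < s_7 < s_6 < s_3 < s_4 < s_9 < s_2 < s_12.
The 7th largest is s_7.

s_7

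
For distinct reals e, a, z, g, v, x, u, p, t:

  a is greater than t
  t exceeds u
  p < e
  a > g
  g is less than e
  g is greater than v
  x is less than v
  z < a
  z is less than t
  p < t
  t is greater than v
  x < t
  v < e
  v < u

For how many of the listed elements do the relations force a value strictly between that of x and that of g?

Chaining upward from x reaches: v, u, t, e, a.
Chaining downward from g reaches: v.
Strictly between x and g are those in both lists: v — 1 element.

1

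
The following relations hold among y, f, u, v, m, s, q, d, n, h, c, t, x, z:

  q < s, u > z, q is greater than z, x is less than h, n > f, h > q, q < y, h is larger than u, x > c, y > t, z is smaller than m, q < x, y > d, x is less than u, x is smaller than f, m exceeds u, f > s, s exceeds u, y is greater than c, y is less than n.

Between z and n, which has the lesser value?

z

z < q and q < x give z < x.
With x < u: z < q < x < u.
Then u < s extends the chain to s.
With s < f: z < q < x < u < s < f.
Then f < n extends the chain to n.
So z < n; z is the smaller of the two.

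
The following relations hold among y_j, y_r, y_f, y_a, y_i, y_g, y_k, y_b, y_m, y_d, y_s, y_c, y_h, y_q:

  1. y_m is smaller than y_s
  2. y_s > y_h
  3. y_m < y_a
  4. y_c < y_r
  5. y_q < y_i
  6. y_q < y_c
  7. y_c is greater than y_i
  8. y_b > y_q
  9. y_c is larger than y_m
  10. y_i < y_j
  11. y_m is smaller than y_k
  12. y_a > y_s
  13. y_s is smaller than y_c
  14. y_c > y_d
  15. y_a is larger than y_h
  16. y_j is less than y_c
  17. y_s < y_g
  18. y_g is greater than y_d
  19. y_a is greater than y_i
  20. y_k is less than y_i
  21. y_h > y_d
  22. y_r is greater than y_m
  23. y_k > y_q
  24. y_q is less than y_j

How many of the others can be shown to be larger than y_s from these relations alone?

4

The elements the relations force above y_s are y_g, y_c, y_a, y_r — no chain reaches any other.
That is 4.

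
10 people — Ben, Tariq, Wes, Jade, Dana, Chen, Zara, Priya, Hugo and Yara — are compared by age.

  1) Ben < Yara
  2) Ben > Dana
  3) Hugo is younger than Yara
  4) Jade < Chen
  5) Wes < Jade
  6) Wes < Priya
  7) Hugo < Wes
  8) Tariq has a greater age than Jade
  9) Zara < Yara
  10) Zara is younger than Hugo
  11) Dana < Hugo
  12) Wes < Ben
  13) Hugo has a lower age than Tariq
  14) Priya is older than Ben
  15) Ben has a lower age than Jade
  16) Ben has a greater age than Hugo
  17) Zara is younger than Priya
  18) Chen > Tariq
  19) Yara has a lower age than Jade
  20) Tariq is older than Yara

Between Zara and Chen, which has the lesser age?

Zara

The relevant relations are Zara < Hugo; Hugo < Wes; Wes < Ben; Ben < Yara; Yara < Jade; Jade < Tariq; Tariq < Chen.
Chaining these gives Zara < Hugo < Wes < Ben < Yara < Jade < Tariq < Chen.
So Zara < Chen; Zara is the younger of the two.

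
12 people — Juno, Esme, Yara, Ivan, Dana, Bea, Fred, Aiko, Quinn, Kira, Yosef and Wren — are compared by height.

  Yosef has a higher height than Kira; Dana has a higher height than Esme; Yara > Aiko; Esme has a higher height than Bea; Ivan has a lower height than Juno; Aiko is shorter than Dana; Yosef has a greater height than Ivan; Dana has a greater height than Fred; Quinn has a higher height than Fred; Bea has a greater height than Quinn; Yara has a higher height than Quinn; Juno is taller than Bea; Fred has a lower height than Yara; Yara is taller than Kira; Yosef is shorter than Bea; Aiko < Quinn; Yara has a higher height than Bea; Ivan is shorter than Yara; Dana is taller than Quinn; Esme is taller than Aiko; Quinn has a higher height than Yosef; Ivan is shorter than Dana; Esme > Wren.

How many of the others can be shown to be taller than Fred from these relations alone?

Directly above Fred: Quinn, Yara, Dana.
One step further: Bea (4 so far).
One step further: Juno, Esme (6 so far).
No other element is forced above Fred by the given relations, so the count is 6.

6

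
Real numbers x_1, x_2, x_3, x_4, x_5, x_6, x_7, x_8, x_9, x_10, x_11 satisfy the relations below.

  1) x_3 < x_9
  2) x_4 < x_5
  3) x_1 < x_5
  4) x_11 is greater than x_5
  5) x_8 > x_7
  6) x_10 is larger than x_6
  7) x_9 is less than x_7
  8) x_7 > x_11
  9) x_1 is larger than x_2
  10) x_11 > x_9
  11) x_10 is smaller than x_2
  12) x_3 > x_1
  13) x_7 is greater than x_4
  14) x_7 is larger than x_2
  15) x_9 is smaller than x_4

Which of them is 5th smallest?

Chaining the given pairs: x_6 < x_10 < x_2 < x_1 < x_3 < x_9 < x_4 < x_5 < x_11 < x_7 < x_8.
Counting 5 from the smallest end gives x_3.

x_3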